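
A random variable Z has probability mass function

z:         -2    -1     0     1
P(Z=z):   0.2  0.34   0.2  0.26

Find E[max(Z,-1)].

-0.28

E[max(Z,-1)] = Σ max(z,-1)·P(Z=z)
 = (-1)·0.2 + (-1)·0.34 + 0·0.2 + 1·0.26
 = (-0.2) + (-0.34) + 0 + 0.26
 = -0.28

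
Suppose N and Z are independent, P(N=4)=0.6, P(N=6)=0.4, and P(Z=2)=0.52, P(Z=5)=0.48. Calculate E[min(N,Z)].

3.152

E[min(N,Z)] = Σ_n Σ_z min(n,z) · P(N=n)P(Z=z)
 = 2·0.312 + 4·0.288 + 2·0.208 + 5·0.192
 = 0.624 + 1.152 + 0.416 + 0.96
 = 3.152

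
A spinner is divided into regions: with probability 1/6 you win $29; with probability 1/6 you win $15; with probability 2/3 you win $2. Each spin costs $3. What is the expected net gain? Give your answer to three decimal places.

5.667

E[payout] = 29·1/6 + 15·1/6 + 2·2/3
 = 29/6 + 5/2 + 4/3
 = 26/3
Net = 26/3 - 3 = 17/3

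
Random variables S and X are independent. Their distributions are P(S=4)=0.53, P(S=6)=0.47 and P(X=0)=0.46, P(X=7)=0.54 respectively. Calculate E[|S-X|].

E[|S-X|] = Σ_s Σ_x |s-x| · P(S=s)P(X=x)
 = 4·0.2438 + 3·0.2862 + 6·0.2162 + 1·0.2538
 = 0.9752 + 0.8586 + 1.2972 + 0.2538
 = 3.3848

3.3848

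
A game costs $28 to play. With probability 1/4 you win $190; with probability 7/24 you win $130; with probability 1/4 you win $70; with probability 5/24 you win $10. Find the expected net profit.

77

E[payout] = 190·1/4 + 130·7/24 + 70·1/4 + 10·5/24
 = 95/2 + 455/12 + 35/2 + 25/12
 = 105
Net = 105 - 28 = 77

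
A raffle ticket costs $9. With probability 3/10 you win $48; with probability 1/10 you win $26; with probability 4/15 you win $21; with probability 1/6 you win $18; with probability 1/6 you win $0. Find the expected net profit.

16.6

E[payout] = 48·3/10 + 26·1/10 + 21·4/15 + 18·1/6 + 0·1/6
 = 72/5 + 13/5 + 28/5 + 3 + 0
 = 128/5
Net = 128/5 - 9 = 83/5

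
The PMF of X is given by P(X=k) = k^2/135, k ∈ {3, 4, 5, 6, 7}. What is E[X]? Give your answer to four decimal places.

E[X] = Σ x·P(X=x)
 = 3·1/15 + 4·16/135 + 5·5/27 + 6·4/15 + 7·49/135
 = 1/5 + 64/135 + 25/27 + 8/5 + 343/135
 = 155/27

5.7407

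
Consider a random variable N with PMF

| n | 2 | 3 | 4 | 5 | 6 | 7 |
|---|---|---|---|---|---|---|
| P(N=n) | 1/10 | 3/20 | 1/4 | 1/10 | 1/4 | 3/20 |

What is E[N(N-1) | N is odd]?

23

P(N is odd) = 3/20 + 1/10 + 3/20 = 2/5.
E[N(N-1) | N is odd] = [6·3/20 + 20·1/10 + 42·3/20] / (2/5)
 = 46/5 / (2/5)
 = 23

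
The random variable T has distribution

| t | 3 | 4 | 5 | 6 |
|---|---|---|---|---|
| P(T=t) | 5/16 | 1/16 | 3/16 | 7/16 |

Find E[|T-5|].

1.125

E[|T-5|] = Σ |t-5|·P(T=t)
 = 2·5/16 + 1·1/16 + 0·3/16 + 1·7/16
 = 5/8 + 1/16 + 0 + 7/16
 = 9/8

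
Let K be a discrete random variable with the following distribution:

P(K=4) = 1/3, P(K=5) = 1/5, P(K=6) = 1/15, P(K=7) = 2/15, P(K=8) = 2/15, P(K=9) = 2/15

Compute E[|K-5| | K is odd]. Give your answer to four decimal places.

1.7143

P(K is odd) = 1/5 + 2/15 + 2/15 = 7/15.
E[|K-5| | K is odd] = [0·1/5 + 2·2/15 + 4·2/15] / (7/15)
 = 4/5 / (7/15)
 = 12/7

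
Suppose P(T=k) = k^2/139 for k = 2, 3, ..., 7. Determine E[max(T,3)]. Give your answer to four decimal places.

E[max(T,3)] = Σ max(t,3)·P(T=t)
 = 3·4/139 + 3·9/139 + 4·16/139 + 5·25/139 + 6·36/139 + 7·49/139
 = 12/139 + 27/139 + 64/139 + 125/139 + 216/139 + 343/139
 = 787/139

5.6619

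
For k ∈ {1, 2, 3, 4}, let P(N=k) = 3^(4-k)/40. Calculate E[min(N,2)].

1.325

E[min(N,2)] = Σ min(n,2)·P(N=n)
 = 1·27/40 + 2·9/40 + 2·3/40 + 2·1/40
 = 27/40 + 9/20 + 3/20 + 1/20
 = 53/40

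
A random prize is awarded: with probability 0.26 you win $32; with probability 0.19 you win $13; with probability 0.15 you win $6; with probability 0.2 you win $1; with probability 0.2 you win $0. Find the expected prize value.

E[payout] = 32·0.26 + 13·0.19 + 6·0.15 + 1·0.2 + 0·0.2
 = 8.32 + 2.47 + 0.9 + 0.2 + 0
 = 11.89

11.89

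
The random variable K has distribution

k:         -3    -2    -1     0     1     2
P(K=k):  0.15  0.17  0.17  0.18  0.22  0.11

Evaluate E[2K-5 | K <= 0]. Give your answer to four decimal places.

-7.8657

P(K <= 0) = 0.15 + 0.17 + 0.17 + 0.18 = 0.67.
E[2K-5 | K <= 0] = [(-11)·0.15 + (-9)·0.17 + (-7)·0.17 + (-5)·0.18] / 0.67
 = -5.27 / 0.67
 = -527/67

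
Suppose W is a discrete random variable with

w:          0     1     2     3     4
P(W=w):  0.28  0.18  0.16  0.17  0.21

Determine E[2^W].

E[2^W] = Σ 2^w·P(W=w)
 = 1·0.28 + 2·0.18 + 4·0.16 + 8·0.17 + 16·0.21
 = 0.28 + 0.36 + 0.64 + 1.36 + 3.36
 = 6

6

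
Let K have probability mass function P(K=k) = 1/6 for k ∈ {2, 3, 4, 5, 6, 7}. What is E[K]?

E[K] = Σ k·P(K=k)
 = 2·1/6 + 3·1/6 + 4·1/6 + 5·1/6 + 6·1/6 + 7·1/6
 = 1/3 + 1/2 + 2/3 + 5/6 + 1 + 7/6
 = 9/2

4.5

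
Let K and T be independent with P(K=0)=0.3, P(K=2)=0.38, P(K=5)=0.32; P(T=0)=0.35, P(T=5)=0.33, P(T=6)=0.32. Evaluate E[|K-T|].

2.862

E[|K-T|] = Σ_k Σ_t |k-t| · P(K=k)P(T=t)
 = 0·0.105 + 5·0.099 + 6·0.096 + 2·0.133 + 3·0.1254 + 4·0.1216 + 5·0.112 + 0·0.1056 + 1·0.1024
 = 0 + 0.495 + 0.576 + 0.266 + 0.3762 + 0.4864 + 0.56 + 0 + 0.1024
 = 2.862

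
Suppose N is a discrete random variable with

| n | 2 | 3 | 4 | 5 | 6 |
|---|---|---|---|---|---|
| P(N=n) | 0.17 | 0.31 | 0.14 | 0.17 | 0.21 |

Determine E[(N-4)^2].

E[(N-4)^2] = Σ (n-4)^2·P(N=n)
 = 4·0.17 + 1·0.31 + 0·0.14 + 1·0.17 + 4·0.21
 = 0.68 + 0.31 + 0 + 0.17 + 0.84
 = 2

2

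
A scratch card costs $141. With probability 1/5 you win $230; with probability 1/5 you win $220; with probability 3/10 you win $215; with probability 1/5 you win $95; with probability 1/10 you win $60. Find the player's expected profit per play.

38.5

E[payout] = 230·1/5 + 220·1/5 + 215·3/10 + 95·1/5 + 60·1/10
 = 46 + 44 + 129/2 + 19 + 6
 = 359/2
Net = 359/2 - 141 = 77/2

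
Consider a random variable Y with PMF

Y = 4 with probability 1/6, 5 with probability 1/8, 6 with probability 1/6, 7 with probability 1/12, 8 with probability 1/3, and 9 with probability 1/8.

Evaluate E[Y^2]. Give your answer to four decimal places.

47.3333

E[Y^2] = Σ y^2·P(Y=y)
 = 16·1/6 + 25·1/8 + 36·1/6 + 49·1/12 + 64·1/3 + 81·1/8
 = 8/3 + 25/8 + 6 + 49/12 + 64/3 + 81/8
 = 142/3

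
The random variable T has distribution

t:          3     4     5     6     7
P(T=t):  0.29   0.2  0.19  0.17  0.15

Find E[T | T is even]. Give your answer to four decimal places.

4.9189

P(T is even) = 0.2 + 0.17 = 0.37.
E[T | T is even] = [4·0.2 + 6·0.17] / 0.37
 = 1.82 / 0.37
 = 182/37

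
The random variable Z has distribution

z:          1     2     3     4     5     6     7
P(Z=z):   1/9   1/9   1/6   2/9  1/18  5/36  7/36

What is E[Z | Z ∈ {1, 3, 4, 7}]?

P(Z ∈ {1, 3, 4, 7}) = 1/9 + 1/6 + 2/9 + 7/36 = 25/36.
E[Z | Z ∈ {1, 3, 4, 7}] = [1·1/9 + 3·1/6 + 4·2/9 + 7·7/36] / (25/36)
 = 103/36 / (25/36)
 = 103/25

4.12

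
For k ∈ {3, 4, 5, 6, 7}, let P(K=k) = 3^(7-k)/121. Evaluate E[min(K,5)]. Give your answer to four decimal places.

3.4380

E[min(K,5)] = Σ min(k,5)·P(K=k)
 = 3·81/121 + 4·27/121 + 5·9/121 + 5·3/121 + 5·1/121
 = 243/121 + 108/121 + 45/121 + 15/121 + 5/121
 = 416/121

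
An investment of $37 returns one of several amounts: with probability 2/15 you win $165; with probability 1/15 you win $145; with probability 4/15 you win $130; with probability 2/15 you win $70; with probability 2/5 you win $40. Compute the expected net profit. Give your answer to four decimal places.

54.6667

E[payout] = 165·2/15 + 145·1/15 + 130·4/15 + 70·2/15 + 40·2/5
 = 22 + 29/3 + 104/3 + 28/3 + 16
 = 275/3
Net = 275/3 - 37 = 164/3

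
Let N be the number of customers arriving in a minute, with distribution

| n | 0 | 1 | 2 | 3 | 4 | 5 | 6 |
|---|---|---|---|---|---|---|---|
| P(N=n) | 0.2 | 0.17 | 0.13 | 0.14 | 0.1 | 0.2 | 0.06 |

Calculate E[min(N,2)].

1.43

E[min(N,2)] = Σ min(n,2)·P(N=n)
 = 0·0.2 + 1·0.17 + 2·0.13 + 2·0.14 + 2·0.1 + 2·0.2 + 2·0.06
 = 0 + 0.17 + 0.26 + 0.28 + 0.2 + 0.4 + 0.12
 = 1.43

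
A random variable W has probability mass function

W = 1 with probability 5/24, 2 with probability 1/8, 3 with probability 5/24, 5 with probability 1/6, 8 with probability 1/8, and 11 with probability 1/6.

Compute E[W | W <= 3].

2

P(W <= 3) = 5/24 + 1/8 + 5/24 = 13/24.
E[W | W <= 3] = [1·5/24 + 2·1/8 + 3·5/24] / (13/24)
 = 13/12 / (13/24)
 = 2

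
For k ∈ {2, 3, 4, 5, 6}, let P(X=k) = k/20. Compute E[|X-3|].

E[|X-3|] = Σ |x-3|·P(X=x)
 = 1·1/10 + 0·3/20 + 1·1/5 + 2·1/4 + 3·3/10
 = 1/10 + 0 + 1/5 + 1/2 + 9/10
 = 17/10

1.7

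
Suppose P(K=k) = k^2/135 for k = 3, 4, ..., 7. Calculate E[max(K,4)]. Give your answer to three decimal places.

5.807

E[max(K,4)] = Σ max(k,4)·P(K=k)
 = 4·1/15 + 4·16/135 + 5·5/27 + 6·4/15 + 7·49/135
 = 4/15 + 64/135 + 25/27 + 8/5 + 343/135
 = 784/135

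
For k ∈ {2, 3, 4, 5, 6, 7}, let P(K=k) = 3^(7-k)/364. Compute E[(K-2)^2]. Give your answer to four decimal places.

0.9423

E[(K-2)^2] = Σ (k-2)^2·P(K=k)
 = 0·243/364 + 1·81/364 + 4·27/364 + 9·9/364 + 16·3/364 + 25·1/364
 = 0 + 81/364 + 27/91 + 81/364 + 12/91 + 25/364
 = 49/52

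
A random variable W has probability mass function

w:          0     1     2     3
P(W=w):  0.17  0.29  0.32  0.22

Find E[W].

E[W] = Σ w·P(W=w)
 = 0·0.17 + 1·0.29 + 2·0.32 + 3·0.22
 = 0 + 0.29 + 0.64 + 0.66
 = 1.59

1.59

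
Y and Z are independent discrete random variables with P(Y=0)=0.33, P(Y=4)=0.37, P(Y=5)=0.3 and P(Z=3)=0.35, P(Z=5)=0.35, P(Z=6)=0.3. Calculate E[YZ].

13.708

E[YZ] = Σ_y Σ_z yz · P(Y=y)P(Z=z)
 = 0·0.1155 + 0·0.1155 + 0·0.099 + 12·0.1295 + 20·0.1295 + 24·0.111 + 15·0.105 + 25·0.105 + 30·0.09
 = 0 + 0 + 0 + 1.554 + 2.59 + 2.664 + 1.575 + 2.625 + 2.7
 = 13.708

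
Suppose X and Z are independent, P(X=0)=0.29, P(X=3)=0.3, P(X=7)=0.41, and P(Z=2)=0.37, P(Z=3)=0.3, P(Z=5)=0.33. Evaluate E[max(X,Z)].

E[max(X,Z)] = Σ_x Σ_z max(x,z) · P(X=x)P(Z=z)
 = 2·0.1073 + 3·0.087 + 5·0.0957 + 3·0.111 + 3·0.09 + 5·0.099 + 7·0.1517 + 7·0.123 + 7·0.1353
 = 0.2146 + 0.261 + 0.4785 + 0.333 + 0.27 + 0.495 + 1.0619 + 0.861 + 0.9471
 = 4.9221

4.9221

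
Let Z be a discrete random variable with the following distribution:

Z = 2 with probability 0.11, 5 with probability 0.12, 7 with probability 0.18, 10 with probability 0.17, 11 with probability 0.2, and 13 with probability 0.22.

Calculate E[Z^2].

E[Z^2] = Σ z^2·P(Z=z)
 = 4·0.11 + 25·0.12 + 49·0.18 + 100·0.17 + 121·0.2 + 169·0.22
 = 0.44 + 3 + 8.82 + 17 + 24.2 + 37.18
 = 90.64

90.64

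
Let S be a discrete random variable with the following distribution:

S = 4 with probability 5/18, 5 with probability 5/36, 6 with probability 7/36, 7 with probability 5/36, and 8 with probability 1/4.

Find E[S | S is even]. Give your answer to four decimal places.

P(S is even) = 5/18 + 7/36 + 1/4 = 13/18.
E[S | S is even] = [4·5/18 + 6·7/36 + 8·1/4] / (13/18)
 = 77/18 / (13/18)
 = 77/13

5.9231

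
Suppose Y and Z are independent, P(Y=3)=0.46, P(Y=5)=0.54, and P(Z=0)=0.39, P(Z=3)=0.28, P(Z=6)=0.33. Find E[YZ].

E[YZ] = Σ_y Σ_z yz · P(Y=y)P(Z=z)
 = 0·0.1794 + 9·0.1288 + 18·0.1518 + 0·0.2106 + 15·0.1512 + 30·0.1782
 = 0 + 1.1592 + 2.7324 + 0 + 2.268 + 5.346
 = 11.5056

11.5056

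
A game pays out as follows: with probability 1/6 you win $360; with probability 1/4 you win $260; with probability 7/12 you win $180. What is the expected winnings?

230

E[payout] = 360·1/6 + 260·1/4 + 180·7/12
 = 60 + 65 + 105
 = 230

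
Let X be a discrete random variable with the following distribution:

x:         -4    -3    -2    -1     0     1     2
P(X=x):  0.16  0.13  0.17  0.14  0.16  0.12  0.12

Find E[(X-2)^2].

E[(X-2)^2] = Σ (x-2)^2·P(X=x)
 = 36·0.16 + 25·0.13 + 16·0.17 + 9·0.14 + 4·0.16 + 1·0.12 + 0·0.12
 = 5.76 + 3.25 + 2.72 + 1.26 + 0.64 + 0.12 + 0
 = 13.75

13.75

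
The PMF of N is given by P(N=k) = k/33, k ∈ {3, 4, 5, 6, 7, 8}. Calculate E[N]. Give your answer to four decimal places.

6.0303

E[N] = Σ n·P(N=n)
 = 3·1/11 + 4·4/33 + 5·5/33 + 6·2/11 + 7·7/33 + 8·8/33
 = 3/11 + 16/33 + 25/33 + 12/11 + 49/33 + 64/33
 = 199/33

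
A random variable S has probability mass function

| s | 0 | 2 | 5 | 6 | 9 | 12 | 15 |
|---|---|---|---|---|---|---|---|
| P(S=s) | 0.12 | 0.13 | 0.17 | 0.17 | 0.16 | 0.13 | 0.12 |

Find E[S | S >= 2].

P(S >= 2) = 0.13 + 0.17 + 0.17 + 0.16 + 0.13 + 0.12 = 0.88.
E[S | S >= 2] = [2·0.13 + 5·0.17 + 6·0.17 + 9·0.16 + 12·0.13 + 15·0.12] / 0.88
 = 6.93 / 0.88
 = 63/8

7.875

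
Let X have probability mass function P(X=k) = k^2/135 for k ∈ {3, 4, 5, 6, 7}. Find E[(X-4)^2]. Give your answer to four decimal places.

E[(X-4)^2] = Σ (x-4)^2·P(X=x)
 = 1·1/15 + 0·16/135 + 1·5/27 + 4·4/15 + 9·49/135
 = 1/15 + 0 + 5/27 + 16/15 + 49/15
 = 619/135

4.5852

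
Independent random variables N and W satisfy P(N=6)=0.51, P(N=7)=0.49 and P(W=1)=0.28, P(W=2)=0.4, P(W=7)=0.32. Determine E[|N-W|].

E[|N-W|] = Σ_n Σ_w |n-w| · P(N=n)P(W=w)
 = 5·0.1428 + 4·0.204 + 1·0.1632 + 6·0.1372 + 5·0.196 + 0·0.1568
 = 0.714 + 0.816 + 0.1632 + 0.8232 + 0.98 + 0
 = 3.4964

3.4964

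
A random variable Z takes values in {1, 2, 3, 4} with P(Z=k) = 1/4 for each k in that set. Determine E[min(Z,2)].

1.75

E[min(Z,2)] = Σ min(z,2)·P(Z=z)
 = 1·1/4 + 2·1/4 + 2·1/4 + 2·1/4
 = 1/4 + 1/2 + 1/2 + 1/2
 = 7/4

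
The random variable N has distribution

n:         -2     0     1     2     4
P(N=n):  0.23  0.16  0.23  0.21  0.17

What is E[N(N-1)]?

3.84

E[N(N-1)] = Σ n(n-1)·P(N=n)
 = 6·0.23 + 0·0.16 + 0·0.23 + 2·0.21 + 12·0.17
 = 1.38 + 0 + 0 + 0.42 + 2.04
 = 3.84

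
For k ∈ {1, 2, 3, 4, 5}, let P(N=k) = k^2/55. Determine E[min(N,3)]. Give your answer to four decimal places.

E[min(N,3)] = Σ min(n,3)·P(N=n)
 = 1·1/55 + 2·4/55 + 3·9/55 + 3·16/55 + 3·5/11
 = 1/55 + 8/55 + 27/55 + 48/55 + 15/11
 = 159/55

2.8909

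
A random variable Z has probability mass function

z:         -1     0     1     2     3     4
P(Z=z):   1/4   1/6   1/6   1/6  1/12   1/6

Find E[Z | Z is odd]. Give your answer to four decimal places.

0.3333

P(Z is odd) = 1/4 + 1/6 + 1/12 = 1/2.
E[Z | Z is odd] = [(-1)·1/4 + 1·1/6 + 3·1/12] / (1/2)
 = 1/6 / (1/2)
 = 1/3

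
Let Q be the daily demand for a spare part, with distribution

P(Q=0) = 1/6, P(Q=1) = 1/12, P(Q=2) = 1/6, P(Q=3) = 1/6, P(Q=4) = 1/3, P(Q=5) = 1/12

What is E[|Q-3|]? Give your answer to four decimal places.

E[|Q-3|] = Σ |q-3|·P(Q=q)
 = 3·1/6 + 2·1/12 + 1·1/6 + 0·1/6 + 1·1/3 + 2·1/12
 = 1/2 + 1/6 + 1/6 + 0 + 1/3 + 1/6
 = 4/3

1.3333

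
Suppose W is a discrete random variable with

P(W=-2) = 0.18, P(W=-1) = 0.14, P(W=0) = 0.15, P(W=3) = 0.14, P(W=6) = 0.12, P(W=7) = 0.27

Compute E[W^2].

E[W^2] = Σ w^2·P(W=w)
 = 4·0.18 + 1·0.14 + 0·0.15 + 9·0.14 + 36·0.12 + 49·0.27
 = 0.72 + 0.14 + 0 + 1.26 + 4.32 + 13.23
 = 19.67

19.67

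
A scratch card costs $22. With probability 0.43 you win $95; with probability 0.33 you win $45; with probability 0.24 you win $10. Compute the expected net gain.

E[payout] = 95·0.43 + 45·0.33 + 10·0.24
 = 40.85 + 14.85 + 2.4
 = 58.1
Net = 58.1 - 22 = 36.1

36.1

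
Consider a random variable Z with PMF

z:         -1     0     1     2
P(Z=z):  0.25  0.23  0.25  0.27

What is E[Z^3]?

2.16

E[Z^3] = Σ z^3·P(Z=z)
 = (-1)·0.25 + 0·0.23 + 1·0.25 + 8·0.27
 = (-0.25) + 0 + 0.25 + 2.16
 = 2.16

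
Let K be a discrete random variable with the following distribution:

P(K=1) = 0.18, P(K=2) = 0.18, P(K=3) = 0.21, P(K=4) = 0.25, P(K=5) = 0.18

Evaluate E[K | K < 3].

1.5

P(K < 3) = 0.18 + 0.18 = 0.36.
E[K | K < 3] = [1·0.18 + 2·0.18] / 0.36
 = 0.54 / 0.36
 = 3/2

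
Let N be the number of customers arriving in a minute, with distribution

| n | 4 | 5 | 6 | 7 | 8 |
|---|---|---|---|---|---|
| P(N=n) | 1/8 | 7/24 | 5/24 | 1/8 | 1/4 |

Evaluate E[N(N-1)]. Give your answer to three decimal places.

E[N(N-1)] = Σ n(n-1)·P(N=n)
 = 12·1/8 + 20·7/24 + 30·5/24 + 42·1/8 + 56·1/4
 = 3/2 + 35/6 + 25/4 + 21/4 + 14
 = 197/6

32.833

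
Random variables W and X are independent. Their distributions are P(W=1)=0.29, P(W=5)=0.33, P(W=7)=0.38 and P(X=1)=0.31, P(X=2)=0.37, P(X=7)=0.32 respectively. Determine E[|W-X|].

3.0606

E[|W-X|] = Σ_w Σ_x |w-x| · P(W=w)P(X=x)
 = 0·0.0899 + 1·0.1073 + 6·0.0928 + 4·0.1023 + 3·0.1221 + 2·0.1056 + 6·0.1178 + 5·0.1406 + 0·0.1216
 = 0 + 0.1073 + 0.5568 + 0.4092 + 0.3663 + 0.2112 + 0.7068 + 0.703 + 0
 = 3.0606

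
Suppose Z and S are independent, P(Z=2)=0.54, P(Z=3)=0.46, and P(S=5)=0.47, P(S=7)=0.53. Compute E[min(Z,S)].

E[min(Z,S)] = Σ_z Σ_s min(z,s) · P(Z=z)P(S=s)
 = 2·0.2538 + 2·0.2862 + 3·0.2162 + 3·0.2438
 = 0.5076 + 0.5724 + 0.6486 + 0.7314
 = 2.46

2.46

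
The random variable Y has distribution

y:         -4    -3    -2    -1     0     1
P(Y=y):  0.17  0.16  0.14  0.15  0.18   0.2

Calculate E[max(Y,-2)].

E[max(Y,-2)] = Σ max(y,-2)·P(Y=y)
 = (-2)·0.17 + (-2)·0.16 + (-2)·0.14 + (-1)·0.15 + 0·0.18 + 1·0.2
 = (-0.34) + (-0.32) + (-0.28) + (-0.15) + 0 + 0.2
 = -0.89

-0.89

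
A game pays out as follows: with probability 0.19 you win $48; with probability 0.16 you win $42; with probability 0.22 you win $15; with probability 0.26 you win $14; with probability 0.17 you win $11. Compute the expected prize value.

24.65

E[payout] = 48·0.19 + 42·0.16 + 15·0.22 + 14·0.26 + 11·0.17
 = 9.12 + 6.72 + 3.3 + 3.64 + 1.87
 = 24.65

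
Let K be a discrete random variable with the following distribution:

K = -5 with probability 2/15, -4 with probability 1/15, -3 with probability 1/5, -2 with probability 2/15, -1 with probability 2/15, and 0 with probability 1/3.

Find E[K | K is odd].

P(K is odd) = 2/15 + 1/5 + 2/15 = 7/15.
E[K | K is odd] = [(-5)·2/15 + (-3)·1/5 + (-1)·2/15] / (7/15)
 = -7/5 / (7/15)
 = -3

-3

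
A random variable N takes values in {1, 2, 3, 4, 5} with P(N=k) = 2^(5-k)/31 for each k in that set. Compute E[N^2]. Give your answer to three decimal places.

4.548

E[N^2] = Σ n^2·P(N=n)
 = 1·16/31 + 4·8/31 + 9·4/31 + 16·2/31 + 25·1/31
 = 16/31 + 32/31 + 36/31 + 32/31 + 25/31
 = 141/31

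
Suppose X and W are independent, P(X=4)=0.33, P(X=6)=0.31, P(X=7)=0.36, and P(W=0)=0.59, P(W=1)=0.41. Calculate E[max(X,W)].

E[max(X,W)] = Σ_x Σ_w max(x,w) · P(X=x)P(W=w)
 = 4·0.1947 + 4·0.1353 + 6·0.1829 + 6·0.1271 + 7·0.2124 + 7·0.1476
 = 0.7788 + 0.5412 + 1.0974 + 0.7626 + 1.4868 + 1.0332
 = 5.7

5.7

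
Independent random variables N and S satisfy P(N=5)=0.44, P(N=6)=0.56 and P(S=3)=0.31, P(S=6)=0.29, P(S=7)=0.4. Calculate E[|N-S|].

1.4972

E[|N-S|] = Σ_n Σ_s |n-s| · P(N=n)P(S=s)
 = 2·0.1364 + 1·0.1276 + 2·0.176 + 3·0.1736 + 0·0.1624 + 1·0.224
 = 0.2728 + 0.1276 + 0.352 + 0.5208 + 0 + 0.224
 = 1.4972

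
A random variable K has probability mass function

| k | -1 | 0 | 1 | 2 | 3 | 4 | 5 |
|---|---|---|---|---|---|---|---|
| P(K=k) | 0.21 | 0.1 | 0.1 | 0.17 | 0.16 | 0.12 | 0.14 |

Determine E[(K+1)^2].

12.63

E[(K+1)^2] = Σ (k+1)^2·P(K=k)
 = 0·0.21 + 1·0.1 + 4·0.1 + 9·0.17 + 16·0.16 + 25·0.12 + 36·0.14
 = 0 + 0.1 + 0.4 + 1.53 + 2.56 + 3 + 5.04
 = 12.63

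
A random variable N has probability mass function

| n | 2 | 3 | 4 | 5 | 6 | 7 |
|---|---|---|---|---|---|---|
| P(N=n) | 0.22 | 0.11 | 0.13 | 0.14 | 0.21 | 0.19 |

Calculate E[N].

4.58

E[N] = Σ n·P(N=n)
 = 2·0.22 + 3·0.11 + 4·0.13 + 5·0.14 + 6·0.21 + 7·0.19
 = 0.44 + 0.33 + 0.52 + 0.7 + 1.26 + 1.33
 = 4.58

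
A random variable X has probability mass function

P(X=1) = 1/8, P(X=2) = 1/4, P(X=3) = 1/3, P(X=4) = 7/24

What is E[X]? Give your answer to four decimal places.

E[X] = Σ x·P(X=x)
 = 1·1/8 + 2·1/4 + 3·1/3 + 4·7/24
 = 1/8 + 1/2 + 1 + 7/6
 = 67/24

2.7917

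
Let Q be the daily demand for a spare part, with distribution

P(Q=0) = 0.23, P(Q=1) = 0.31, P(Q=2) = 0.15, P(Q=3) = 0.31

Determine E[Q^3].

E[Q^3] = Σ q^3·P(Q=q)
 = 0·0.23 + 1·0.31 + 8·0.15 + 27·0.31
 = 0 + 0.31 + 1.2 + 8.37
 = 9.88

9.88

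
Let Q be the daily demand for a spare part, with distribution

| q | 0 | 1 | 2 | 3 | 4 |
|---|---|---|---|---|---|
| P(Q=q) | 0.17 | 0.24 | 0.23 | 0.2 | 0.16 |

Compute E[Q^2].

E[Q^2] = Σ q^2·P(Q=q)
 = 0·0.17 + 1·0.24 + 4·0.23 + 9·0.2 + 16·0.16
 = 0 + 0.24 + 0.92 + 1.8 + 2.56
 = 5.52

5.52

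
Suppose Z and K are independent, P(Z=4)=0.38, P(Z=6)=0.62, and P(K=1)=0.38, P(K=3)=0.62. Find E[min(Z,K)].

2.24

E[min(Z,K)] = Σ_z Σ_k min(z,k) · P(Z=z)P(K=k)
 = 1·0.1444 + 3·0.2356 + 1·0.2356 + 3·0.3844
 = 0.1444 + 0.7068 + 0.2356 + 1.1532
 = 2.24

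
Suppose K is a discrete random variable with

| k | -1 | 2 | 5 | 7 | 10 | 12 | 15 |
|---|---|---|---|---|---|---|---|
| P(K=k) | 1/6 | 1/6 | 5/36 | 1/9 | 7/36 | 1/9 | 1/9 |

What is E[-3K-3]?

-22.75

E[-3K-3] = Σ (-3k-3)·P(K=k)
 = 0·1/6 + (-9)·1/6 + (-18)·5/36 + (-24)·1/9 + (-33)·7/36 + (-39)·1/9 + (-48)·1/9
 = 0 + (-3/2) + (-5/2) + (-8/3) + (-77/12) + (-13/3) + (-16/3)
 = -91/4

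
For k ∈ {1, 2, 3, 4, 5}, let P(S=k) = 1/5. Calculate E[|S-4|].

E[|S-4|] = Σ |s-4|·P(S=s)
 = 3·1/5 + 2·1/5 + 1·1/5 + 0·1/5 + 1·1/5
 = 3/5 + 2/5 + 1/5 + 0 + 1/5
 = 7/5

1.4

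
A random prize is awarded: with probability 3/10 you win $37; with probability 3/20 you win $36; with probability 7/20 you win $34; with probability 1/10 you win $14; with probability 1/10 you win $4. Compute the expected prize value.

E[payout] = 37·3/10 + 36·3/20 + 34·7/20 + 14·1/10 + 4·1/10
 = 111/10 + 27/5 + 119/10 + 7/5 + 2/5
 = 151/5

30.2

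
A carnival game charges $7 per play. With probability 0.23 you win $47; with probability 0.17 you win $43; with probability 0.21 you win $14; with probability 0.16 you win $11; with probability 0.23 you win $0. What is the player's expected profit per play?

15.82

E[payout] = 47·0.23 + 43·0.17 + 14·0.21 + 11·0.16 + 0·0.23
 = 10.81 + 7.31 + 2.94 + 1.76 + 0
 = 22.82
Net = 22.82 - 7 = 15.82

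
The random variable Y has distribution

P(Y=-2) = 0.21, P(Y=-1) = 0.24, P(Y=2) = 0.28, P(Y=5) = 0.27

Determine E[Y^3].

34.07

E[Y^3] = Σ y^3·P(Y=y)
 = (-8)·0.21 + (-1)·0.24 + 8·0.28 + 125·0.27
 = (-1.68) + (-0.24) + 2.24 + 33.75
 = 34.07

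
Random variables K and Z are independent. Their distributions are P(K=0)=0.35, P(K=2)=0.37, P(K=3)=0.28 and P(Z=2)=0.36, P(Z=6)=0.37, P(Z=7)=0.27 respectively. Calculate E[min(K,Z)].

E[min(K,Z)] = Σ_k Σ_z min(k,z) · P(K=k)P(Z=z)
 = 0·0.126 + 0·0.1295 + 0·0.0945 + 2·0.1332 + 2·0.1369 + 2·0.0999 + 2·0.1008 + 3·0.1036 + 3·0.0756
 = 0 + 0 + 0 + 0.2664 + 0.2738 + 0.1998 + 0.2016 + 0.3108 + 0.2268
 = 1.4792

1.4792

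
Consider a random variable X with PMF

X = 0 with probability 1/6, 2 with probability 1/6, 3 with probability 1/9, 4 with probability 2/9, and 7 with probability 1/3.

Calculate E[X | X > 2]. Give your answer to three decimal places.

P(X > 2) = 1/9 + 2/9 + 1/3 = 2/3.
E[X | X > 2] = [3·1/9 + 4·2/9 + 7·1/3] / (2/3)
 = 32/9 / (2/3)
 = 16/3

5.333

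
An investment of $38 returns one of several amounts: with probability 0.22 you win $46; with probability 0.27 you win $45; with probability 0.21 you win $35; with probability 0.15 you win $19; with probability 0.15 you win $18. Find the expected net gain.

E[payout] = 46·0.22 + 45·0.27 + 35·0.21 + 19·0.15 + 18·0.15
 = 10.12 + 12.15 + 7.35 + 2.85 + 2.7
 = 35.17
Net = 35.17 - 38 = -2.83

-2.83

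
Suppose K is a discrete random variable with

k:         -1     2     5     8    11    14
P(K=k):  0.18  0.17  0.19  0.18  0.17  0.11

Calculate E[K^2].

59.26

E[K^2] = Σ k^2·P(K=k)
 = 1·0.18 + 4·0.17 + 25·0.19 + 64·0.18 + 121·0.17 + 196·0.11
 = 0.18 + 0.68 + 4.75 + 11.52 + 20.57 + 21.56
 = 59.26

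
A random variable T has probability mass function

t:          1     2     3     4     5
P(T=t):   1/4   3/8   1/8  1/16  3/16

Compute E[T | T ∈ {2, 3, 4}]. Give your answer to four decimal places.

P(T ∈ {2, 3, 4}) = 3/8 + 1/8 + 1/16 = 9/16.
E[T | T ∈ {2, 3, 4}] = [2·3/8 + 3·1/8 + 4·1/16] / (9/16)
 = 11/8 / (9/16)
 = 22/9

2.4444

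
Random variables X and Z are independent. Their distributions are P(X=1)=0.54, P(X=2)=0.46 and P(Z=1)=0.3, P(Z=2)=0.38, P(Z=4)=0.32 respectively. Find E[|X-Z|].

1.156

E[|X-Z|] = Σ_x Σ_z |x-z| · P(X=x)P(Z=z)
 = 0·0.162 + 1·0.2052 + 3·0.1728 + 1·0.138 + 0·0.1748 + 2·0.1472
 = 0 + 0.2052 + 0.5184 + 0.138 + 0 + 0.2944
 = 1.156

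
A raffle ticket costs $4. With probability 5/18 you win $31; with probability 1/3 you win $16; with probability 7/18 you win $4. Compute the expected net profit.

11.5

E[payout] = 31·5/18 + 16·1/3 + 4·7/18
 = 155/18 + 16/3 + 14/9
 = 31/2
Net = 31/2 - 4 = 23/2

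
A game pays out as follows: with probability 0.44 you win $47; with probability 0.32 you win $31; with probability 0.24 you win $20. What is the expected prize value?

E[payout] = 47·0.44 + 31·0.32 + 20·0.24
 = 20.68 + 9.92 + 4.8
 = 35.4

35.4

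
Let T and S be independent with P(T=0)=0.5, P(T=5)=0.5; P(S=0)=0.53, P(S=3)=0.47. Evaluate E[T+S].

3.91

E[T+S] = Σ_t Σ_s (t+s) · P(T=t)P(S=s)
 = 0·0.265 + 3·0.235 + 5·0.265 + 8·0.235
 = 0 + 0.705 + 1.325 + 1.88
 = 3.91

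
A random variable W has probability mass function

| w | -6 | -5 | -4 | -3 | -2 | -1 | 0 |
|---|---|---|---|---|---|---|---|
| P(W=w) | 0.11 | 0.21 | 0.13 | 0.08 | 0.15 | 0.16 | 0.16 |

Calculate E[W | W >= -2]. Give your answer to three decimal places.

-0.979

P(W >= -2) = 0.15 + 0.16 + 0.16 = 0.47.
E[W | W >= -2] = [(-2)·0.15 + (-1)·0.16 + 0·0.16] / 0.47
 = -0.46 / 0.47
 = -46/47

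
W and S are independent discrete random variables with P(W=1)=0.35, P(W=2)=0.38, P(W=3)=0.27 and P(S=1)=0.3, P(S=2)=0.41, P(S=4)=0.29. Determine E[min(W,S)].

1.5333

E[min(W,S)] = Σ_w Σ_s min(w,s) · P(W=w)P(S=s)
 = 1·0.105 + 1·0.1435 + 1·0.1015 + 1·0.114 + 2·0.1558 + 2·0.1102 + 1·0.081 + 2·0.1107 + 3·0.0783
 = 0.105 + 0.1435 + 0.1015 + 0.114 + 0.3116 + 0.2204 + 0.081 + 0.2214 + 0.2349
 = 1.5333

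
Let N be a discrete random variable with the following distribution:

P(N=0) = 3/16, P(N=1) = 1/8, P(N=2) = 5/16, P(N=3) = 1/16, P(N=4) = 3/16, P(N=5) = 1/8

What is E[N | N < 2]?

0.4

P(N < 2) = 3/16 + 1/8 = 5/16.
E[N | N < 2] = [0·3/16 + 1·1/8] / (5/16)
 = 1/8 / (5/16)
 = 2/5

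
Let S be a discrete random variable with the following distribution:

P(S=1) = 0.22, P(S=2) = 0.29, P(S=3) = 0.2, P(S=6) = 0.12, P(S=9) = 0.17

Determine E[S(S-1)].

17.62

E[S(S-1)] = Σ s(s-1)·P(S=s)
 = 0·0.22 + 2·0.29 + 6·0.2 + 30·0.12 + 72·0.17
 = 0 + 0.58 + 1.2 + 3.6 + 12.24
 = 17.62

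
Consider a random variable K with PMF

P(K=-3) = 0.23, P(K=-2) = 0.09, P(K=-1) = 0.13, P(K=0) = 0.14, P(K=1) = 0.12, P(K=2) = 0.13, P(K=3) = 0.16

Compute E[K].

E[K] = Σ k·P(K=k)
 = (-3)·0.23 + (-2)·0.09 + (-1)·0.13 + 0·0.14 + 1·0.12 + 2·0.13 + 3·0.16
 = (-0.69) + (-0.18) + (-0.13) + 0 + 0.12 + 0.26 + 0.48
 = -0.14

-0.14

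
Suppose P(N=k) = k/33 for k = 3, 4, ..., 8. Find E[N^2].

E[N^2] = Σ n^2·P(N=n)
 = 9·1/11 + 16·4/33 + 25·5/33 + 36·2/11 + 49·7/33 + 64·8/33
 = 9/11 + 64/33 + 125/33 + 72/11 + 343/33 + 512/33
 = 39

39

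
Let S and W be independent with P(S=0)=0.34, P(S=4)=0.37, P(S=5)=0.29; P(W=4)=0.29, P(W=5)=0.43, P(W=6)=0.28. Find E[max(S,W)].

E[max(S,W)] = Σ_s Σ_w max(s,w) · P(S=s)P(W=w)
 = 4·0.0986 + 5·0.1462 + 6·0.0952 + 4·0.1073 + 5·0.1591 + 6·0.1036 + 5·0.0841 + 5·0.1247 + 6·0.0812
 = 0.3944 + 0.731 + 0.5712 + 0.4292 + 0.7955 + 0.6216 + 0.4205 + 0.6235 + 0.4872
 = 5.0741

5.0741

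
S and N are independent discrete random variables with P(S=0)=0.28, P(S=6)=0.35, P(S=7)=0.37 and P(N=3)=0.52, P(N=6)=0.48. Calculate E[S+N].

E[S+N] = Σ_s Σ_n (s+n) · P(S=s)P(N=n)
 = 3·0.1456 + 6·0.1344 + 9·0.182 + 12·0.168 + 10·0.1924 + 13·0.1776
 = 0.4368 + 0.8064 + 1.638 + 2.016 + 1.924 + 2.3088
 = 9.13

9.13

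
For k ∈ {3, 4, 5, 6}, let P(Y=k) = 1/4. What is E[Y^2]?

E[Y^2] = Σ y^2·P(Y=y)
 = 9·1/4 + 16·1/4 + 25·1/4 + 36·1/4
 = 9/4 + 4 + 25/4 + 9
 = 43/2

21.5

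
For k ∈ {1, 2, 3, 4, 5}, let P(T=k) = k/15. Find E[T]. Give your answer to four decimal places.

E[T] = Σ t·P(T=t)
 = 1·1/15 + 2·2/15 + 3·1/5 + 4·4/15 + 5·1/3
 = 1/15 + 4/15 + 3/5 + 16/15 + 5/3
 = 11/3

3.6667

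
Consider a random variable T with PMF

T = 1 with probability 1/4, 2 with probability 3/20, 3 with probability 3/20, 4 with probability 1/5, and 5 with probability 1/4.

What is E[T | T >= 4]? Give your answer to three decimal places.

P(T >= 4) = 1/5 + 1/4 = 9/20.
E[T | T >= 4] = [4·1/5 + 5·1/4] / (9/20)
 = 41/20 / (9/20)
 = 41/9

4.556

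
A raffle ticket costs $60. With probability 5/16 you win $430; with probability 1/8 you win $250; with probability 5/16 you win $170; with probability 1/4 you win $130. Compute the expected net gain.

191.25

E[payout] = 430·5/16 + 250·1/8 + 170·5/16 + 130·1/4
 = 1075/8 + 125/4 + 425/8 + 65/2
 = 1005/4
Net = 1005/4 - 60 = 765/4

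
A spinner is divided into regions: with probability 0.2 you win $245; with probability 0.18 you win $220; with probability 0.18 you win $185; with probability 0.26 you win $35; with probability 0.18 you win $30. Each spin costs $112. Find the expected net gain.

E[payout] = 245·0.2 + 220·0.18 + 185·0.18 + 35·0.26 + 30·0.18
 = 49 + 39.6 + 33.3 + 9.1 + 5.4
 = 136.4
Net = 136.4 - 112 = 24.4

24.4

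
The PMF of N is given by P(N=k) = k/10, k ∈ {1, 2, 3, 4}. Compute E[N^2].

10

E[N^2] = Σ n^2·P(N=n)
 = 1·1/10 + 4·1/5 + 9·3/10 + 16·2/5
 = 1/10 + 4/5 + 27/10 + 32/5
 = 10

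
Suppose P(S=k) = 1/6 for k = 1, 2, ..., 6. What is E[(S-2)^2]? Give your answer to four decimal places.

E[(S-2)^2] = Σ (s-2)^2·P(S=s)
 = 1·1/6 + 0·1/6 + 1·1/6 + 4·1/6 + 9·1/6 + 16·1/6
 = 1/6 + 0 + 1/6 + 2/3 + 3/2 + 8/3
 = 31/6

5.1667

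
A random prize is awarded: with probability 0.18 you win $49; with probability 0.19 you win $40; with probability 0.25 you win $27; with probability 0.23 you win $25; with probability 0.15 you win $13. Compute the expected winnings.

E[payout] = 49·0.18 + 40·0.19 + 27·0.25 + 25·0.23 + 13·0.15
 = 8.82 + 7.6 + 6.75 + 5.75 + 1.95
 = 30.87

30.87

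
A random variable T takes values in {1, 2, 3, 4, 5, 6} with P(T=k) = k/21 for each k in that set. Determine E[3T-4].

9

E[3T-4] = Σ (3t-4)·P(T=t)
 = (-1)·1/21 + 2·2/21 + 5·1/7 + 8·4/21 + 11·5/21 + 14·2/7
 = (-1/21) + 4/21 + 5/7 + 32/21 + 55/21 + 4
 = 9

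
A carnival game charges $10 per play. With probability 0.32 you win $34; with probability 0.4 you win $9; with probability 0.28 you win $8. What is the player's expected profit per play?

E[payout] = 34·0.32 + 9·0.4 + 8·0.28
 = 10.88 + 3.6 + 2.24
 = 16.72
Net = 16.72 - 10 = 6.72

6.72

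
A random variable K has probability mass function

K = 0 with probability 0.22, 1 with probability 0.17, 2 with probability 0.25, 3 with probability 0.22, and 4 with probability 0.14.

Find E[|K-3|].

1.39

E[|K-3|] = Σ |k-3|·P(K=k)
 = 3·0.22 + 2·0.17 + 1·0.25 + 0·0.22 + 1·0.14
 = 0.66 + 0.34 + 0.25 + 0 + 0.14
 = 1.39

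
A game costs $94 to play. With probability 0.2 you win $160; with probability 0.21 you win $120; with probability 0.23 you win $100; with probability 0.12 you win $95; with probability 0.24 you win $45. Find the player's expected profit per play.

E[payout] = 160·0.2 + 120·0.21 + 100·0.23 + 95·0.12 + 45·0.24
 = 32 + 25.2 + 23 + 11.4 + 10.8
 = 102.4
Net = 102.4 - 94 = 8.4

8.4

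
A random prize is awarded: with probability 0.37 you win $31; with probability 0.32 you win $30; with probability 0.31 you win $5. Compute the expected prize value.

E[payout] = 31·0.37 + 30·0.32 + 5·0.31
 = 11.47 + 9.6 + 1.55
 = 22.62

22.62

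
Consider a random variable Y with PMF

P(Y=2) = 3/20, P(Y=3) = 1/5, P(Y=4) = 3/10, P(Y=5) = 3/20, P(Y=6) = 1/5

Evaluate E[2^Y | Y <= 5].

P(Y <= 5) = 3/20 + 1/5 + 3/10 + 3/20 = 4/5.
E[2^Y | Y <= 5] = [4·3/20 + 8·1/5 + 16·3/10 + 32·3/20] / (4/5)
 = 59/5 / (4/5)
 = 59/4

14.75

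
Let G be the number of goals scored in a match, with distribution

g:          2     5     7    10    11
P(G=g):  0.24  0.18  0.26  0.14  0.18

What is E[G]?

6.58

E[G] = Σ g·P(G=g)
 = 2·0.24 + 5·0.18 + 7·0.26 + 10·0.14 + 11·0.18
 = 0.48 + 0.9 + 1.82 + 1.4 + 1.98
 = 6.58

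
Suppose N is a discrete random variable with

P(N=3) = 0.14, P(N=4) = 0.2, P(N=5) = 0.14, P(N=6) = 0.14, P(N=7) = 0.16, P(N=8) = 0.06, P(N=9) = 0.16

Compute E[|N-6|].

1.72

E[|N-6|] = Σ |n-6|·P(N=n)
 = 3·0.14 + 2·0.2 + 1·0.14 + 0·0.14 + 1·0.16 + 2·0.06 + 3·0.16
 = 0.42 + 0.4 + 0.14 + 0 + 0.16 + 0.12 + 0.48
 = 1.72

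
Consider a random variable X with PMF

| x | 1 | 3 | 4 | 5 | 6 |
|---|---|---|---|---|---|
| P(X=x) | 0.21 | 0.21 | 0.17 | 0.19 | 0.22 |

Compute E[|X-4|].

1.47

E[|X-4|] = Σ |x-4|·P(X=x)
 = 3·0.21 + 1·0.21 + 0·0.17 + 1·0.19 + 2·0.22
 = 0.63 + 0.21 + 0 + 0.19 + 0.44
 = 1.47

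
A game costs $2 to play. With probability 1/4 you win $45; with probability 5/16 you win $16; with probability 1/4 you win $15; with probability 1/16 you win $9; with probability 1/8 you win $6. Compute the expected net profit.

19.3125

E[payout] = 45·1/4 + 16·5/16 + 15·1/4 + 9·1/16 + 6·1/8
 = 45/4 + 5 + 15/4 + 9/16 + 3/4
 = 341/16
Net = 341/16 - 2 = 309/16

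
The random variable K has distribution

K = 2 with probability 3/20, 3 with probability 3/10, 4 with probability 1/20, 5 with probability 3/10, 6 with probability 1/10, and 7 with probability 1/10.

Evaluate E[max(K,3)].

4.35

E[max(K,3)] = Σ max(k,3)·P(K=k)
 = 3·3/20 + 3·3/10 + 4·1/20 + 5·3/10 + 6·1/10 + 7·1/10
 = 9/20 + 9/10 + 1/5 + 3/2 + 3/5 + 7/10
 = 87/20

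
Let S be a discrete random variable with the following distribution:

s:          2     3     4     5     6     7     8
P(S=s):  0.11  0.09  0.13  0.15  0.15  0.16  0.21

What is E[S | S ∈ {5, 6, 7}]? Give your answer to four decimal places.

6.0217

P(S ∈ {5, 6, 7}) = 0.15 + 0.15 + 0.16 = 0.46.
E[S | S ∈ {5, 6, 7}] = [5·0.15 + 6·0.15 + 7·0.16] / 0.46
 = 2.77 / 0.46
 = 277/46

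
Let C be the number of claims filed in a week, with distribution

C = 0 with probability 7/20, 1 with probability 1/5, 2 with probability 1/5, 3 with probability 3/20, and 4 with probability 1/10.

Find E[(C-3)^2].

E[(C-3)^2] = Σ (c-3)^2·P(C=c)
 = 9·7/20 + 4·1/5 + 1·1/5 + 0·3/20 + 1·1/10
 = 63/20 + 4/5 + 1/5 + 0 + 1/10
 = 17/4

4.25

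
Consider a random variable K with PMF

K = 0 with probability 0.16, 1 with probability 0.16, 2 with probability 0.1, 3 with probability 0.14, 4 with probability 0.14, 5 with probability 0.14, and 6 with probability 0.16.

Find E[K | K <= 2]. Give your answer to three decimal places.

0.857

P(K <= 2) = 0.16 + 0.16 + 0.1 = 0.42.
E[K | K <= 2] = [0·0.16 + 1·0.16 + 2·0.1] / 0.42
 = 0.36 / 0.42
 = 6/7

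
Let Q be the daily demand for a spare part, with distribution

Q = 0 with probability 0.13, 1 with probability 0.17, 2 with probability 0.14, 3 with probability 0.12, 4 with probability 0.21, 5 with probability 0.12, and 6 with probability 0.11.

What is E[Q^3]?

56.73

E[Q^3] = Σ q^3·P(Q=q)
 = 0·0.13 + 1·0.17 + 8·0.14 + 27·0.12 + 64·0.21 + 125·0.12 + 216·0.11
 = 0 + 0.17 + 1.12 + 3.24 + 13.44 + 15 + 23.76
 = 56.73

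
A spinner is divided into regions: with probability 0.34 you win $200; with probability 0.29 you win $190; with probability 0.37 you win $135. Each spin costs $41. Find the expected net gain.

132.05

E[payout] = 200·0.34 + 190·0.29 + 135·0.37
 = 68 + 55.1 + 49.95
 = 173.05
Net = 173.05 - 41 = 132.05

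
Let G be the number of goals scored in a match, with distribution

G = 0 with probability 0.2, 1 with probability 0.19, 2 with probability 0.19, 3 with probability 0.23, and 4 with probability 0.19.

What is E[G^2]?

6.06

E[G^2] = Σ g^2·P(G=g)
 = 0·0.2 + 1·0.19 + 4·0.19 + 9·0.23 + 16·0.19
 = 0 + 0.19 + 0.76 + 2.07 + 3.04
 = 6.06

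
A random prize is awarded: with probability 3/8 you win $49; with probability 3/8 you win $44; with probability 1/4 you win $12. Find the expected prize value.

E[payout] = 49·3/8 + 44·3/8 + 12·1/4
 = 147/8 + 33/2 + 3
 = 303/8

37.875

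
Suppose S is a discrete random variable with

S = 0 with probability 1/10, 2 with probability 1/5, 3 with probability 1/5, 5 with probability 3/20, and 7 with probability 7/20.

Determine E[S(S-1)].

19.3

E[S(S-1)] = Σ s(s-1)·P(S=s)
 = 0·1/10 + 2·1/5 + 6·1/5 + 20·3/20 + 42·7/20
 = 0 + 2/5 + 6/5 + 3 + 147/10
 = 193/10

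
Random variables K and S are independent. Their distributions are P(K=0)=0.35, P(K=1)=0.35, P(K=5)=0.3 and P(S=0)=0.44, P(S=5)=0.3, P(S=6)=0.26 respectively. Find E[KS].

5.661

E[KS] = Σ_k Σ_s ks · P(K=k)P(S=s)
 = 0·0.154 + 0·0.105 + 0·0.091 + 0·0.154 + 5·0.105 + 6·0.091 + 0·0.132 + 25·0.09 + 30·0.078
 = 0 + 0 + 0 + 0 + 0.525 + 0.546 + 0 + 2.25 + 2.34
 = 5.661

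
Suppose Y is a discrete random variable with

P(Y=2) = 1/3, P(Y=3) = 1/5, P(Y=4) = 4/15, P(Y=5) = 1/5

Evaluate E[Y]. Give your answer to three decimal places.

E[Y] = Σ y·P(Y=y)
 = 2·1/3 + 3·1/5 + 4·4/15 + 5·1/5
 = 2/3 + 3/5 + 16/15 + 1
 = 10/3

3.333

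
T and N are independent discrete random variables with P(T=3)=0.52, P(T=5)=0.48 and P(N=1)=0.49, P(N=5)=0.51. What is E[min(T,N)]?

E[min(T,N)] = Σ_t Σ_n min(t,n) · P(T=t)P(N=n)
 = 1·0.2548 + 3·0.2652 + 1·0.2352 + 5·0.2448
 = 0.2548 + 0.7956 + 0.2352 + 1.224
 = 2.5096

2.5096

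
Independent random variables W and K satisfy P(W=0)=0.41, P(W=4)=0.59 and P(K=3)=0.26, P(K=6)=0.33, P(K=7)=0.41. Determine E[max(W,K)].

E[max(W,K)] = Σ_w Σ_k max(w,k) · P(W=w)P(K=k)
 = 3·0.1066 + 6·0.1353 + 7·0.1681 + 4·0.1534 + 6·0.1947 + 7·0.2419
 = 0.3198 + 0.8118 + 1.1767 + 0.6136 + 1.1682 + 1.6933
 = 5.7834

5.7834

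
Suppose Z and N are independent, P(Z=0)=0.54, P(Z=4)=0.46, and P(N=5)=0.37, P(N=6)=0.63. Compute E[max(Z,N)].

E[max(Z,N)] = Σ_z Σ_n max(z,n) · P(Z=z)P(N=n)
 = 5·0.1998 + 6·0.3402 + 5·0.1702 + 6·0.2898
 = 0.999 + 2.0412 + 0.851 + 1.7388
 = 5.63

5.63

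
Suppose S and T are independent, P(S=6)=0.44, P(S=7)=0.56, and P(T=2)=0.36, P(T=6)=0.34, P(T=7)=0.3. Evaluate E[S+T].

11.42

E[S+T] = Σ_s Σ_t (s+t) · P(S=s)P(T=t)
 = 8·0.1584 + 12·0.1496 + 13·0.132 + 9·0.2016 + 13·0.1904 + 14·0.168
 = 1.2672 + 1.7952 + 1.716 + 1.8144 + 2.4752 + 2.352
 = 11.42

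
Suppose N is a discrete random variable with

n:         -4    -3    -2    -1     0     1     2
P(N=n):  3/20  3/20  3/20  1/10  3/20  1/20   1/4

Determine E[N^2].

5.5

E[N^2] = Σ n^2·P(N=n)
 = 16·3/20 + 9·3/20 + 4·3/20 + 1·1/10 + 0·3/20 + 1·1/20 + 4·1/4
 = 12/5 + 27/20 + 3/5 + 1/10 + 0 + 1/20 + 1
 = 11/2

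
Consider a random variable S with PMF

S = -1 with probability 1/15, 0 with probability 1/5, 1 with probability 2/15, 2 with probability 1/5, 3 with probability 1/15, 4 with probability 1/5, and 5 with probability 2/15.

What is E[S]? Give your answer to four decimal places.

E[S] = Σ s·P(S=s)
 = (-1)·1/15 + 0·1/5 + 1·2/15 + 2·1/5 + 3·1/15 + 4·1/5 + 5·2/15
 = (-1/15) + 0 + 2/15 + 2/5 + 1/5 + 4/5 + 2/3
 = 32/15

2.1333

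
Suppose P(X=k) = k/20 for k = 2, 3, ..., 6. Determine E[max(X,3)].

4.6

E[max(X,3)] = Σ max(x,3)·P(X=x)
 = 3·1/10 + 3·3/20 + 4·1/5 + 5·1/4 + 6·3/10
 = 3/10 + 9/20 + 4/5 + 5/4 + 9/5
 = 23/5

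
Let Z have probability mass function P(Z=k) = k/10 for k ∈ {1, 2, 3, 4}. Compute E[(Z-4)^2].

E[(Z-4)^2] = Σ (z-4)^2·P(Z=z)
 = 9·1/10 + 4·1/5 + 1·3/10 + 0·2/5
 = 9/10 + 4/5 + 3/10 + 0
 = 2

2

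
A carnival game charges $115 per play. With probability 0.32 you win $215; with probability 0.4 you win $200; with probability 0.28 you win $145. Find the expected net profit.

74.4

E[payout] = 215·0.32 + 200·0.4 + 145·0.28
 = 68.8 + 80 + 40.6
 = 189.4
Net = 189.4 - 115 = 74.4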